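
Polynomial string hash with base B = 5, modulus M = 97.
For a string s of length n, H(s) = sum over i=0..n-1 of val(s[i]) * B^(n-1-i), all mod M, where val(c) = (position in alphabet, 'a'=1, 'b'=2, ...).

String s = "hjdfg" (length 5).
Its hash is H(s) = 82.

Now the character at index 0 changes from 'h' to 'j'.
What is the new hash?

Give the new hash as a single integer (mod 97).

val('h') = 8, val('j') = 10
Position k = 0, exponent = n-1-k = 4
B^4 mod M = 5^4 mod 97 = 43
Delta = (10 - 8) * 43 mod 97 = 86
New hash = (82 + 86) mod 97 = 71

Answer: 71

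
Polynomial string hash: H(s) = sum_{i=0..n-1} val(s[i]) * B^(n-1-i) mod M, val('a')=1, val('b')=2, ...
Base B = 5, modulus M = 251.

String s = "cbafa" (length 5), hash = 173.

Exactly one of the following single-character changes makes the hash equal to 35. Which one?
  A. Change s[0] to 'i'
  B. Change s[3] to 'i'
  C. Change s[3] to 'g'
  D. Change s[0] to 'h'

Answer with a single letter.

Answer: D

Derivation:
Option A: s[0]='c'->'i', delta=(9-3)*5^4 mod 251 = 236, hash=173+236 mod 251 = 158
Option B: s[3]='f'->'i', delta=(9-6)*5^1 mod 251 = 15, hash=173+15 mod 251 = 188
Option C: s[3]='f'->'g', delta=(7-6)*5^1 mod 251 = 5, hash=173+5 mod 251 = 178
Option D: s[0]='c'->'h', delta=(8-3)*5^4 mod 251 = 113, hash=173+113 mod 251 = 35 <-- target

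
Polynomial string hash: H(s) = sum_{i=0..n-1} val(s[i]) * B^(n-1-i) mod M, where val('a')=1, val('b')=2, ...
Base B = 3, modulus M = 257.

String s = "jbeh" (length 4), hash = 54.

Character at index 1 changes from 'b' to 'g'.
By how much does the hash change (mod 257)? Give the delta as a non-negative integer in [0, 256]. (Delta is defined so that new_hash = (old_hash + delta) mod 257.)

Delta formula: (val(new) - val(old)) * B^(n-1-k) mod M
  val('g') - val('b') = 7 - 2 = 5
  B^(n-1-k) = 3^2 mod 257 = 9
  Delta = 5 * 9 mod 257 = 45

Answer: 45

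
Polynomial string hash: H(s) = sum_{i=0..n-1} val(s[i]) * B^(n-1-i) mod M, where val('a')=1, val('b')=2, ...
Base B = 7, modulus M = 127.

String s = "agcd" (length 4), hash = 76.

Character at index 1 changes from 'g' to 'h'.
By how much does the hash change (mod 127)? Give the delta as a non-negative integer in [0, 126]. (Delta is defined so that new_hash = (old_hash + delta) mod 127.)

Answer: 49

Derivation:
Delta formula: (val(new) - val(old)) * B^(n-1-k) mod M
  val('h') - val('g') = 8 - 7 = 1
  B^(n-1-k) = 7^2 mod 127 = 49
  Delta = 1 * 49 mod 127 = 49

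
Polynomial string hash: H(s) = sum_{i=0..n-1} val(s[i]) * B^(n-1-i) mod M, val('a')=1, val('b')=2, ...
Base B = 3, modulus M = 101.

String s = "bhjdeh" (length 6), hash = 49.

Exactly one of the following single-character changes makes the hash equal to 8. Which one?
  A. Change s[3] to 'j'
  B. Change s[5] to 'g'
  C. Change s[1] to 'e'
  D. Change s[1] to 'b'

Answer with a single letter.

Answer: C

Derivation:
Option A: s[3]='d'->'j', delta=(10-4)*3^2 mod 101 = 54, hash=49+54 mod 101 = 2
Option B: s[5]='h'->'g', delta=(7-8)*3^0 mod 101 = 100, hash=49+100 mod 101 = 48
Option C: s[1]='h'->'e', delta=(5-8)*3^4 mod 101 = 60, hash=49+60 mod 101 = 8 <-- target
Option D: s[1]='h'->'b', delta=(2-8)*3^4 mod 101 = 19, hash=49+19 mod 101 = 68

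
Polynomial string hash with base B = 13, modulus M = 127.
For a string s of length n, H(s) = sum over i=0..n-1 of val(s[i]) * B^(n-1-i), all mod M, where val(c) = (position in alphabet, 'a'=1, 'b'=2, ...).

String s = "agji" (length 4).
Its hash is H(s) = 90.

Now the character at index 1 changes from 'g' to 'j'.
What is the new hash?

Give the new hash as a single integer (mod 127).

val('g') = 7, val('j') = 10
Position k = 1, exponent = n-1-k = 2
B^2 mod M = 13^2 mod 127 = 42
Delta = (10 - 7) * 42 mod 127 = 126
New hash = (90 + 126) mod 127 = 89

Answer: 89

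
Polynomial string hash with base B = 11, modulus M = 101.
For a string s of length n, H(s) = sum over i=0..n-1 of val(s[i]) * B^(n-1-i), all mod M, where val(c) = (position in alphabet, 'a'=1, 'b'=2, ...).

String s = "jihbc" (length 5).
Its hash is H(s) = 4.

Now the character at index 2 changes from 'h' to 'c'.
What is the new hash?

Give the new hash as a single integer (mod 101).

Answer: 5

Derivation:
val('h') = 8, val('c') = 3
Position k = 2, exponent = n-1-k = 2
B^2 mod M = 11^2 mod 101 = 20
Delta = (3 - 8) * 20 mod 101 = 1
New hash = (4 + 1) mod 101 = 5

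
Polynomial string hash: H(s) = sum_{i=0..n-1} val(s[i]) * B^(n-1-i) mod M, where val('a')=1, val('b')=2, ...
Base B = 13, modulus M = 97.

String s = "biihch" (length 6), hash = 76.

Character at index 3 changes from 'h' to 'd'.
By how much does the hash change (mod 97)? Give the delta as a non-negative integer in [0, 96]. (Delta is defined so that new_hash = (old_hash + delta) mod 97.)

Answer: 3

Derivation:
Delta formula: (val(new) - val(old)) * B^(n-1-k) mod M
  val('d') - val('h') = 4 - 8 = -4
  B^(n-1-k) = 13^2 mod 97 = 72
  Delta = -4 * 72 mod 97 = 3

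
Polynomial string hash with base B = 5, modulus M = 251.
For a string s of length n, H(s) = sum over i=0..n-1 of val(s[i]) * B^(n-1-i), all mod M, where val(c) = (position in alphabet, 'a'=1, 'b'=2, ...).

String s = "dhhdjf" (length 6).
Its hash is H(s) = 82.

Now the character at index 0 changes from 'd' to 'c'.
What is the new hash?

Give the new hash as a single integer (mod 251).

val('d') = 4, val('c') = 3
Position k = 0, exponent = n-1-k = 5
B^5 mod M = 5^5 mod 251 = 113
Delta = (3 - 4) * 113 mod 251 = 138
New hash = (82 + 138) mod 251 = 220

Answer: 220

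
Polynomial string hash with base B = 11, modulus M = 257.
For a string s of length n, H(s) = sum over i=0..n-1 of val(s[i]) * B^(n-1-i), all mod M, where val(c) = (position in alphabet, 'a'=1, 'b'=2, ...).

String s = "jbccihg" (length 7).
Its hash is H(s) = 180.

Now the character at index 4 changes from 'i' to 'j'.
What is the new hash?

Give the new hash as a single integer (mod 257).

Answer: 44

Derivation:
val('i') = 9, val('j') = 10
Position k = 4, exponent = n-1-k = 2
B^2 mod M = 11^2 mod 257 = 121
Delta = (10 - 9) * 121 mod 257 = 121
New hash = (180 + 121) mod 257 = 44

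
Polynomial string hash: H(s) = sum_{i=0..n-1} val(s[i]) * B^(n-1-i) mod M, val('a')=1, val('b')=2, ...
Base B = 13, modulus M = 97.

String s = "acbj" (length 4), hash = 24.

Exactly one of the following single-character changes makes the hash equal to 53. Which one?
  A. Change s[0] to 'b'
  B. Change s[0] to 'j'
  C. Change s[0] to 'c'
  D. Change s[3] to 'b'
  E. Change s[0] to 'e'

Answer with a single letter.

Option A: s[0]='a'->'b', delta=(2-1)*13^3 mod 97 = 63, hash=24+63 mod 97 = 87
Option B: s[0]='a'->'j', delta=(10-1)*13^3 mod 97 = 82, hash=24+82 mod 97 = 9
Option C: s[0]='a'->'c', delta=(3-1)*13^3 mod 97 = 29, hash=24+29 mod 97 = 53 <-- target
Option D: s[3]='j'->'b', delta=(2-10)*13^0 mod 97 = 89, hash=24+89 mod 97 = 16
Option E: s[0]='a'->'e', delta=(5-1)*13^3 mod 97 = 58, hash=24+58 mod 97 = 82

Answer: C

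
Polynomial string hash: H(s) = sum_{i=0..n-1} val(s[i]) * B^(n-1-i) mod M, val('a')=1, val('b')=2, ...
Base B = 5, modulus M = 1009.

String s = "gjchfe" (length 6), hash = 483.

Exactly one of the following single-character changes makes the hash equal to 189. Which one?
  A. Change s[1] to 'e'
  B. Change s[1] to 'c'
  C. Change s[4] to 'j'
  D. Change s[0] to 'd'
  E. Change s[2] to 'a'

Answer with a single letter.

Option A: s[1]='j'->'e', delta=(5-10)*5^4 mod 1009 = 911, hash=483+911 mod 1009 = 385
Option B: s[1]='j'->'c', delta=(3-10)*5^4 mod 1009 = 670, hash=483+670 mod 1009 = 144
Option C: s[4]='f'->'j', delta=(10-6)*5^1 mod 1009 = 20, hash=483+20 mod 1009 = 503
Option D: s[0]='g'->'d', delta=(4-7)*5^5 mod 1009 = 715, hash=483+715 mod 1009 = 189 <-- target
Option E: s[2]='c'->'a', delta=(1-3)*5^3 mod 1009 = 759, hash=483+759 mod 1009 = 233

Answer: D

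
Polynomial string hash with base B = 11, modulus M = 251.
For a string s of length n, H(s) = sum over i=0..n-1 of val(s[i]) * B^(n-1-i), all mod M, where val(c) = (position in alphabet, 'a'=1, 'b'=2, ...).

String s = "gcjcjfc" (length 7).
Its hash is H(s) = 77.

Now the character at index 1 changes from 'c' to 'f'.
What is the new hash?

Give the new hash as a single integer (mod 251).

val('c') = 3, val('f') = 6
Position k = 1, exponent = n-1-k = 5
B^5 mod M = 11^5 mod 251 = 160
Delta = (6 - 3) * 160 mod 251 = 229
New hash = (77 + 229) mod 251 = 55

Answer: 55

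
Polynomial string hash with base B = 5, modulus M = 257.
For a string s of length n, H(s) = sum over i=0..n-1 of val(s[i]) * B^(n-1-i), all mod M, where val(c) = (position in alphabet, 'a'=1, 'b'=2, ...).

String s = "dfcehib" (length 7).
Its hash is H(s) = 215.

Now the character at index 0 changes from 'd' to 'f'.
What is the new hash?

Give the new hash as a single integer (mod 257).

val('d') = 4, val('f') = 6
Position k = 0, exponent = n-1-k = 6
B^6 mod M = 5^6 mod 257 = 205
Delta = (6 - 4) * 205 mod 257 = 153
New hash = (215 + 153) mod 257 = 111

Answer: 111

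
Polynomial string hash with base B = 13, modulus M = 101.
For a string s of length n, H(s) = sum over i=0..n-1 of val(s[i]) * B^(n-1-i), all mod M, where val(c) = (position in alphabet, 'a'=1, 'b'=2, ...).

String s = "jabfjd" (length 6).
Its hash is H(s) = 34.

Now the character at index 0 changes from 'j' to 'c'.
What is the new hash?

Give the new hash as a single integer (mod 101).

val('j') = 10, val('c') = 3
Position k = 0, exponent = n-1-k = 5
B^5 mod M = 13^5 mod 101 = 17
Delta = (3 - 10) * 17 mod 101 = 83
New hash = (34 + 83) mod 101 = 16

Answer: 16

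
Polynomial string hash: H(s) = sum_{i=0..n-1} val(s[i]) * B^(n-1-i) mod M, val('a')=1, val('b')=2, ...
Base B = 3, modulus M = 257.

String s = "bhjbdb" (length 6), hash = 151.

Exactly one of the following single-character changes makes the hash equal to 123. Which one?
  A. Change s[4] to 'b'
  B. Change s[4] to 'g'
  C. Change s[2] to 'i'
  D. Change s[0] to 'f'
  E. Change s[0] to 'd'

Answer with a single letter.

Option A: s[4]='d'->'b', delta=(2-4)*3^1 mod 257 = 251, hash=151+251 mod 257 = 145
Option B: s[4]='d'->'g', delta=(7-4)*3^1 mod 257 = 9, hash=151+9 mod 257 = 160
Option C: s[2]='j'->'i', delta=(9-10)*3^3 mod 257 = 230, hash=151+230 mod 257 = 124
Option D: s[0]='b'->'f', delta=(6-2)*3^5 mod 257 = 201, hash=151+201 mod 257 = 95
Option E: s[0]='b'->'d', delta=(4-2)*3^5 mod 257 = 229, hash=151+229 mod 257 = 123 <-- target

Answer: E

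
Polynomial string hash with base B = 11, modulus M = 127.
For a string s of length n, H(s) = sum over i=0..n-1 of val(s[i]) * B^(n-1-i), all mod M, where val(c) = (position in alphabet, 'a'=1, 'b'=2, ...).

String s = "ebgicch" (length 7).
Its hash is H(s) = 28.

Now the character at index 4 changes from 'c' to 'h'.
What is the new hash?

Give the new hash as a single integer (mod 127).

val('c') = 3, val('h') = 8
Position k = 4, exponent = n-1-k = 2
B^2 mod M = 11^2 mod 127 = 121
Delta = (8 - 3) * 121 mod 127 = 97
New hash = (28 + 97) mod 127 = 125

Answer: 125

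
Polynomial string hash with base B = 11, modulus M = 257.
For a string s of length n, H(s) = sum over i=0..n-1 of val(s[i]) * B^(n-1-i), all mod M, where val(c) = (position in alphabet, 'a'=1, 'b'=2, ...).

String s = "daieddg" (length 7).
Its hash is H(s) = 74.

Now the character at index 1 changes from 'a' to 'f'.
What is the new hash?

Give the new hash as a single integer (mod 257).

val('a') = 1, val('f') = 6
Position k = 1, exponent = n-1-k = 5
B^5 mod M = 11^5 mod 257 = 169
Delta = (6 - 1) * 169 mod 257 = 74
New hash = (74 + 74) mod 257 = 148

Answer: 148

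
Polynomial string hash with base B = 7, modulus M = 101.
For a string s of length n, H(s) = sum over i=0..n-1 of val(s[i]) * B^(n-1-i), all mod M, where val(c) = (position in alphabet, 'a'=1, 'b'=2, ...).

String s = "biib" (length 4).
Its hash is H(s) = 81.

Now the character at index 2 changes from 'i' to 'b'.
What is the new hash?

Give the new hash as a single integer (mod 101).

val('i') = 9, val('b') = 2
Position k = 2, exponent = n-1-k = 1
B^1 mod M = 7^1 mod 101 = 7
Delta = (2 - 9) * 7 mod 101 = 52
New hash = (81 + 52) mod 101 = 32

Answer: 32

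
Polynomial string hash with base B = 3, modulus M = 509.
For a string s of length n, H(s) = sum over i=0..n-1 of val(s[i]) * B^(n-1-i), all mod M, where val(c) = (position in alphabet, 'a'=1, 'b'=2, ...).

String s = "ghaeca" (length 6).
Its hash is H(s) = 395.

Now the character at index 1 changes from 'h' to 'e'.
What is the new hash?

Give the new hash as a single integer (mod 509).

val('h') = 8, val('e') = 5
Position k = 1, exponent = n-1-k = 4
B^4 mod M = 3^4 mod 509 = 81
Delta = (5 - 8) * 81 mod 509 = 266
New hash = (395 + 266) mod 509 = 152

Answer: 152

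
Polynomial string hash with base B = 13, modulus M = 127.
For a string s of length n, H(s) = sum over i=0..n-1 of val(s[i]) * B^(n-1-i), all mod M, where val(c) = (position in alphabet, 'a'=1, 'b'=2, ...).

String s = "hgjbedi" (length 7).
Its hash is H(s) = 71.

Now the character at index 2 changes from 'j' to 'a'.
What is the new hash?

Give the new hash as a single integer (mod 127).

val('j') = 10, val('a') = 1
Position k = 2, exponent = n-1-k = 4
B^4 mod M = 13^4 mod 127 = 113
Delta = (1 - 10) * 113 mod 127 = 126
New hash = (71 + 126) mod 127 = 70

Answer: 70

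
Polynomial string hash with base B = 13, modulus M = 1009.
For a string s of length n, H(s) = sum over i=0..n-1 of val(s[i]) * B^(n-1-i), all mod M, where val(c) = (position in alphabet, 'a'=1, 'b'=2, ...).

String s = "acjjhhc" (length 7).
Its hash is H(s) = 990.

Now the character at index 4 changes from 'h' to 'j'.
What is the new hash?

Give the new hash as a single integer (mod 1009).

val('h') = 8, val('j') = 10
Position k = 4, exponent = n-1-k = 2
B^2 mod M = 13^2 mod 1009 = 169
Delta = (10 - 8) * 169 mod 1009 = 338
New hash = (990 + 338) mod 1009 = 319

Answer: 319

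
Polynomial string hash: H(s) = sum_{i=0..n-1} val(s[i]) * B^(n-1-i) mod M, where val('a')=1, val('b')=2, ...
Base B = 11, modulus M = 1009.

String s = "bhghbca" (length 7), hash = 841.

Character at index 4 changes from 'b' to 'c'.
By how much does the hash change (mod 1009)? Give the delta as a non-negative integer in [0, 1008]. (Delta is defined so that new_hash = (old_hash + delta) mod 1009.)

Delta formula: (val(new) - val(old)) * B^(n-1-k) mod M
  val('c') - val('b') = 3 - 2 = 1
  B^(n-1-k) = 11^2 mod 1009 = 121
  Delta = 1 * 121 mod 1009 = 121

Answer: 121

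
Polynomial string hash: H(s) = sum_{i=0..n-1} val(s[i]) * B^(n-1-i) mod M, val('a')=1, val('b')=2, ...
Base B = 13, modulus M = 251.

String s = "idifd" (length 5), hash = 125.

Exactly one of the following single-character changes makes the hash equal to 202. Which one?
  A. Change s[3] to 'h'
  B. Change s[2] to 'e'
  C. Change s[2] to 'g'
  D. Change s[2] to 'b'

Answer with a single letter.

Option A: s[3]='f'->'h', delta=(8-6)*13^1 mod 251 = 26, hash=125+26 mod 251 = 151
Option B: s[2]='i'->'e', delta=(5-9)*13^2 mod 251 = 77, hash=125+77 mod 251 = 202 <-- target
Option C: s[2]='i'->'g', delta=(7-9)*13^2 mod 251 = 164, hash=125+164 mod 251 = 38
Option D: s[2]='i'->'b', delta=(2-9)*13^2 mod 251 = 72, hash=125+72 mod 251 = 197

Answer: B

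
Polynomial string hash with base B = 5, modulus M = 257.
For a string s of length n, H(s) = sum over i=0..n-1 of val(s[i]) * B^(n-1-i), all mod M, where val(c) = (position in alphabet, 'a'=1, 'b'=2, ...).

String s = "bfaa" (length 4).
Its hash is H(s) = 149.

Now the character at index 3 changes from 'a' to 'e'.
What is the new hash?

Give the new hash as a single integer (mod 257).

Answer: 153

Derivation:
val('a') = 1, val('e') = 5
Position k = 3, exponent = n-1-k = 0
B^0 mod M = 5^0 mod 257 = 1
Delta = (5 - 1) * 1 mod 257 = 4
New hash = (149 + 4) mod 257 = 153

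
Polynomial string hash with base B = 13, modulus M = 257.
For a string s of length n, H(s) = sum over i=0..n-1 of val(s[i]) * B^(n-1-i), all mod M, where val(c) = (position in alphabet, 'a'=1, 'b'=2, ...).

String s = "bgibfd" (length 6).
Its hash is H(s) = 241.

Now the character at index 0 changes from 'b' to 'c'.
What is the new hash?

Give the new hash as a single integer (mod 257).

Answer: 169

Derivation:
val('b') = 2, val('c') = 3
Position k = 0, exponent = n-1-k = 5
B^5 mod M = 13^5 mod 257 = 185
Delta = (3 - 2) * 185 mod 257 = 185
New hash = (241 + 185) mod 257 = 169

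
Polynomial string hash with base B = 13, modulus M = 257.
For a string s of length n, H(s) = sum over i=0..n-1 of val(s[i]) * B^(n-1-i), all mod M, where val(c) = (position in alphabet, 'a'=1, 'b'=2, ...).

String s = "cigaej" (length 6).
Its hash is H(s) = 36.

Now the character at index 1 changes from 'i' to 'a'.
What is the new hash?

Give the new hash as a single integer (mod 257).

Answer: 21

Derivation:
val('i') = 9, val('a') = 1
Position k = 1, exponent = n-1-k = 4
B^4 mod M = 13^4 mod 257 = 34
Delta = (1 - 9) * 34 mod 257 = 242
New hash = (36 + 242) mod 257 = 21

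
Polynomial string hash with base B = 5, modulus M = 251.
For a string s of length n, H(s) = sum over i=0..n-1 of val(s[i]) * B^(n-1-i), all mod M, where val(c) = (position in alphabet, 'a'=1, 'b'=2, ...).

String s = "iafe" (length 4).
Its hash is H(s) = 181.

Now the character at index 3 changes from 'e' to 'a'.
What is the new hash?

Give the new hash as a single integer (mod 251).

val('e') = 5, val('a') = 1
Position k = 3, exponent = n-1-k = 0
B^0 mod M = 5^0 mod 251 = 1
Delta = (1 - 5) * 1 mod 251 = 247
New hash = (181 + 247) mod 251 = 177

Answer: 177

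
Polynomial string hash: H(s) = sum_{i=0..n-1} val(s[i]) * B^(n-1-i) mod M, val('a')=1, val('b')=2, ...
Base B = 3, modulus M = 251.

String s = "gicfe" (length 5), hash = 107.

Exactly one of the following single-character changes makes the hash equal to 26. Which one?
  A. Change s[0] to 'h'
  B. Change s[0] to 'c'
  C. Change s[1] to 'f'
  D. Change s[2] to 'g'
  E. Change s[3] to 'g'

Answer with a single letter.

Option A: s[0]='g'->'h', delta=(8-7)*3^4 mod 251 = 81, hash=107+81 mod 251 = 188
Option B: s[0]='g'->'c', delta=(3-7)*3^4 mod 251 = 178, hash=107+178 mod 251 = 34
Option C: s[1]='i'->'f', delta=(6-9)*3^3 mod 251 = 170, hash=107+170 mod 251 = 26 <-- target
Option D: s[2]='c'->'g', delta=(7-3)*3^2 mod 251 = 36, hash=107+36 mod 251 = 143
Option E: s[3]='f'->'g', delta=(7-6)*3^1 mod 251 = 3, hash=107+3 mod 251 = 110

Answer: C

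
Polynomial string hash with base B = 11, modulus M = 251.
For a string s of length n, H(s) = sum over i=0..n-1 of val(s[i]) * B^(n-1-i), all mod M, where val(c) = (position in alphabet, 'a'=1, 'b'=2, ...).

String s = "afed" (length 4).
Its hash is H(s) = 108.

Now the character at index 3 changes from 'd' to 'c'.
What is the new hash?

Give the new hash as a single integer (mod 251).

Answer: 107

Derivation:
val('d') = 4, val('c') = 3
Position k = 3, exponent = n-1-k = 0
B^0 mod M = 11^0 mod 251 = 1
Delta = (3 - 4) * 1 mod 251 = 250
New hash = (108 + 250) mod 251 = 107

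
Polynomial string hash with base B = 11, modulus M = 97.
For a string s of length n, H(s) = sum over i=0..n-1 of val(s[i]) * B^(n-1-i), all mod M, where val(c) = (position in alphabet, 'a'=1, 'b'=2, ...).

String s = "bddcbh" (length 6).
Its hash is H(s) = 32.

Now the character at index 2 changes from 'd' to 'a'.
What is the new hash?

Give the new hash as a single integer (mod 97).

val('d') = 4, val('a') = 1
Position k = 2, exponent = n-1-k = 3
B^3 mod M = 11^3 mod 97 = 70
Delta = (1 - 4) * 70 mod 97 = 81
New hash = (32 + 81) mod 97 = 16

Answer: 16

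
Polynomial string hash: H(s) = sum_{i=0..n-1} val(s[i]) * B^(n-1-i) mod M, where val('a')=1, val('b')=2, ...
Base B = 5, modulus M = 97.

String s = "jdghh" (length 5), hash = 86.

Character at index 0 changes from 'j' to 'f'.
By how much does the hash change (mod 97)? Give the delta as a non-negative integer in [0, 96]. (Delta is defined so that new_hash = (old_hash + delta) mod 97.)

Delta formula: (val(new) - val(old)) * B^(n-1-k) mod M
  val('f') - val('j') = 6 - 10 = -4
  B^(n-1-k) = 5^4 mod 97 = 43
  Delta = -4 * 43 mod 97 = 22

Answer: 22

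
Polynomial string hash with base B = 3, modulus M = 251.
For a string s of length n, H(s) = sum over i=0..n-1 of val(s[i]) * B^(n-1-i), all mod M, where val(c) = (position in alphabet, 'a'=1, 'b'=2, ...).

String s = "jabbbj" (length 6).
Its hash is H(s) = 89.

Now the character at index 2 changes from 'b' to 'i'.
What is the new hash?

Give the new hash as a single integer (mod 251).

Answer: 27

Derivation:
val('b') = 2, val('i') = 9
Position k = 2, exponent = n-1-k = 3
B^3 mod M = 3^3 mod 251 = 27
Delta = (9 - 2) * 27 mod 251 = 189
New hash = (89 + 189) mod 251 = 27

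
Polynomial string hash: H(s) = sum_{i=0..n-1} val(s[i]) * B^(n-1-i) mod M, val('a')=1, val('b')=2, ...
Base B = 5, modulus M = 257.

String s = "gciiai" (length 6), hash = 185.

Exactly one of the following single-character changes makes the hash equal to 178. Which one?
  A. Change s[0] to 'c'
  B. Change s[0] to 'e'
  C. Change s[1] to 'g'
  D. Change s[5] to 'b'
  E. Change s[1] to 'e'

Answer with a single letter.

Answer: D

Derivation:
Option A: s[0]='g'->'c', delta=(3-7)*5^5 mod 257 = 93, hash=185+93 mod 257 = 21
Option B: s[0]='g'->'e', delta=(5-7)*5^5 mod 257 = 175, hash=185+175 mod 257 = 103
Option C: s[1]='c'->'g', delta=(7-3)*5^4 mod 257 = 187, hash=185+187 mod 257 = 115
Option D: s[5]='i'->'b', delta=(2-9)*5^0 mod 257 = 250, hash=185+250 mod 257 = 178 <-- target
Option E: s[1]='c'->'e', delta=(5-3)*5^4 mod 257 = 222, hash=185+222 mod 257 = 150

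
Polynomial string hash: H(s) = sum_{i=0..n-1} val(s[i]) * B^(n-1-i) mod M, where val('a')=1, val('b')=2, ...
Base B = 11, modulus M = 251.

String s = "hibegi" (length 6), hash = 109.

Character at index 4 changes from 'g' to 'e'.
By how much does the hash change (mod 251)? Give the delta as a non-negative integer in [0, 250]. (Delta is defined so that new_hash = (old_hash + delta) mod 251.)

Answer: 229

Derivation:
Delta formula: (val(new) - val(old)) * B^(n-1-k) mod M
  val('e') - val('g') = 5 - 7 = -2
  B^(n-1-k) = 11^1 mod 251 = 11
  Delta = -2 * 11 mod 251 = 229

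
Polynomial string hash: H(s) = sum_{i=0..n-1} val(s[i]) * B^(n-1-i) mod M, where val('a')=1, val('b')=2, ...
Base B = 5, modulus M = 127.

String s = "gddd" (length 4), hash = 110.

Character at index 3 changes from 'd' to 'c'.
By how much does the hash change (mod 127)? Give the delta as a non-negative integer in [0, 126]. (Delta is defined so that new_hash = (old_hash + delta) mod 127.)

Answer: 126

Derivation:
Delta formula: (val(new) - val(old)) * B^(n-1-k) mod M
  val('c') - val('d') = 3 - 4 = -1
  B^(n-1-k) = 5^0 mod 127 = 1
  Delta = -1 * 1 mod 127 = 126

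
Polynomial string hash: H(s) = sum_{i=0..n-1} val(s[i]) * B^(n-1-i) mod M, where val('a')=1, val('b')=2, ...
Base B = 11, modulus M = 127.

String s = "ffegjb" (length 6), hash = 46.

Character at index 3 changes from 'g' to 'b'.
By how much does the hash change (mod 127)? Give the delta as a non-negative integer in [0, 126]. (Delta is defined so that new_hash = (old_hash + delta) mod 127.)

Answer: 30

Derivation:
Delta formula: (val(new) - val(old)) * B^(n-1-k) mod M
  val('b') - val('g') = 2 - 7 = -5
  B^(n-1-k) = 11^2 mod 127 = 121
  Delta = -5 * 121 mod 127 = 30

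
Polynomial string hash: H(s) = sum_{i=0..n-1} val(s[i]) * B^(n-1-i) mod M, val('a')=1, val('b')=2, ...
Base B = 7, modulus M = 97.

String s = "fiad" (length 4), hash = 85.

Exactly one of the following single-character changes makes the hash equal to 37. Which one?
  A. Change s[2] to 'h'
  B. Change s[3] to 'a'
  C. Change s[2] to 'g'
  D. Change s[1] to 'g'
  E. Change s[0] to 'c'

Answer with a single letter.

Option A: s[2]='a'->'h', delta=(8-1)*7^1 mod 97 = 49, hash=85+49 mod 97 = 37 <-- target
Option B: s[3]='d'->'a', delta=(1-4)*7^0 mod 97 = 94, hash=85+94 mod 97 = 82
Option C: s[2]='a'->'g', delta=(7-1)*7^1 mod 97 = 42, hash=85+42 mod 97 = 30
Option D: s[1]='i'->'g', delta=(7-9)*7^2 mod 97 = 96, hash=85+96 mod 97 = 84
Option E: s[0]='f'->'c', delta=(3-6)*7^3 mod 97 = 38, hash=85+38 mod 97 = 26

Answer: A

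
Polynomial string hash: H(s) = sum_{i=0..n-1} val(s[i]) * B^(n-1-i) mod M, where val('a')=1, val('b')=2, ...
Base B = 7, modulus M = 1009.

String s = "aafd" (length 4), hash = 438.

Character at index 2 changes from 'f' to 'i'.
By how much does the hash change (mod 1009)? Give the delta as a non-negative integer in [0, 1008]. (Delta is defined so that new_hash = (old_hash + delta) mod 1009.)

Delta formula: (val(new) - val(old)) * B^(n-1-k) mod M
  val('i') - val('f') = 9 - 6 = 3
  B^(n-1-k) = 7^1 mod 1009 = 7
  Delta = 3 * 7 mod 1009 = 21

Answer: 21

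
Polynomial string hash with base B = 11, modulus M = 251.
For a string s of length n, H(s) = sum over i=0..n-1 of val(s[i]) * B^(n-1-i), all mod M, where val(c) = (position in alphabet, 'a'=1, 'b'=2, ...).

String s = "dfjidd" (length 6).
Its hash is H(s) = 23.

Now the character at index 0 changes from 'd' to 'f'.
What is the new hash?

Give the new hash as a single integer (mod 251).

val('d') = 4, val('f') = 6
Position k = 0, exponent = n-1-k = 5
B^5 mod M = 11^5 mod 251 = 160
Delta = (6 - 4) * 160 mod 251 = 69
New hash = (23 + 69) mod 251 = 92

Answer: 92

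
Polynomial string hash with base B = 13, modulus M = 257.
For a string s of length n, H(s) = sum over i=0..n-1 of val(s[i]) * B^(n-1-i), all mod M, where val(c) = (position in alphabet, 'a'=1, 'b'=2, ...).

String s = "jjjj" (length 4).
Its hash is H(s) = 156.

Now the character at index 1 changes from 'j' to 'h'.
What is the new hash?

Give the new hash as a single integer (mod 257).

Answer: 75

Derivation:
val('j') = 10, val('h') = 8
Position k = 1, exponent = n-1-k = 2
B^2 mod M = 13^2 mod 257 = 169
Delta = (8 - 10) * 169 mod 257 = 176
New hash = (156 + 176) mod 257 = 75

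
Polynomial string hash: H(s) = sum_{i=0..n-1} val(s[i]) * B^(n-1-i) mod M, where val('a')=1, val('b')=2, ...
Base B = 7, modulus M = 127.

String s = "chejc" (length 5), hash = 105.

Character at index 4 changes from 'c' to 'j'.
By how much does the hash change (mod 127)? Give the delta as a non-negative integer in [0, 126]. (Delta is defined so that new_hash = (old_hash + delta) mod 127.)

Answer: 7

Derivation:
Delta formula: (val(new) - val(old)) * B^(n-1-k) mod M
  val('j') - val('c') = 10 - 3 = 7
  B^(n-1-k) = 7^0 mod 127 = 1
  Delta = 7 * 1 mod 127 = 7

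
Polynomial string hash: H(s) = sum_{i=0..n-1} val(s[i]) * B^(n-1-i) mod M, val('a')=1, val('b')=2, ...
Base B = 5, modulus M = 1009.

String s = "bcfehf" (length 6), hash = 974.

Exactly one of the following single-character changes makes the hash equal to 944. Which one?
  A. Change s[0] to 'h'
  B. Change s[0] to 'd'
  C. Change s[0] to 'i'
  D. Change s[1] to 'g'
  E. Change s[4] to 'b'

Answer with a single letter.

Answer: E

Derivation:
Option A: s[0]='b'->'h', delta=(8-2)*5^5 mod 1009 = 588, hash=974+588 mod 1009 = 553
Option B: s[0]='b'->'d', delta=(4-2)*5^5 mod 1009 = 196, hash=974+196 mod 1009 = 161
Option C: s[0]='b'->'i', delta=(9-2)*5^5 mod 1009 = 686, hash=974+686 mod 1009 = 651
Option D: s[1]='c'->'g', delta=(7-3)*5^4 mod 1009 = 482, hash=974+482 mod 1009 = 447
Option E: s[4]='h'->'b', delta=(2-8)*5^1 mod 1009 = 979, hash=974+979 mod 1009 = 944 <-- target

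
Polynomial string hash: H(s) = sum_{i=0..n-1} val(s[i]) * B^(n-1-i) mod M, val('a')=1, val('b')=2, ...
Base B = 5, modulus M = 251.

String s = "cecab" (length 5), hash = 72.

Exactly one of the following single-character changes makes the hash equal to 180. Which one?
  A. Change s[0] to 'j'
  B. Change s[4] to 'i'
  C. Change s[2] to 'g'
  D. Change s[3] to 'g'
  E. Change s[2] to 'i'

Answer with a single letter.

Answer: A

Derivation:
Option A: s[0]='c'->'j', delta=(10-3)*5^4 mod 251 = 108, hash=72+108 mod 251 = 180 <-- target
Option B: s[4]='b'->'i', delta=(9-2)*5^0 mod 251 = 7, hash=72+7 mod 251 = 79
Option C: s[2]='c'->'g', delta=(7-3)*5^2 mod 251 = 100, hash=72+100 mod 251 = 172
Option D: s[3]='a'->'g', delta=(7-1)*5^1 mod 251 = 30, hash=72+30 mod 251 = 102
Option E: s[2]='c'->'i', delta=(9-3)*5^2 mod 251 = 150, hash=72+150 mod 251 = 222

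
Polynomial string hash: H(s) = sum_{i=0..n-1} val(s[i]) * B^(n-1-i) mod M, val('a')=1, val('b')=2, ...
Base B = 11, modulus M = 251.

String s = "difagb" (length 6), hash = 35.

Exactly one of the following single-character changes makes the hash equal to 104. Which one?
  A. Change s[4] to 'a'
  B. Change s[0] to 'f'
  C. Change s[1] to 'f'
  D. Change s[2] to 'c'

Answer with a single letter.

Answer: B

Derivation:
Option A: s[4]='g'->'a', delta=(1-7)*11^1 mod 251 = 185, hash=35+185 mod 251 = 220
Option B: s[0]='d'->'f', delta=(6-4)*11^5 mod 251 = 69, hash=35+69 mod 251 = 104 <-- target
Option C: s[1]='i'->'f', delta=(6-9)*11^4 mod 251 = 2, hash=35+2 mod 251 = 37
Option D: s[2]='f'->'c', delta=(3-6)*11^3 mod 251 = 23, hash=35+23 mod 251 = 58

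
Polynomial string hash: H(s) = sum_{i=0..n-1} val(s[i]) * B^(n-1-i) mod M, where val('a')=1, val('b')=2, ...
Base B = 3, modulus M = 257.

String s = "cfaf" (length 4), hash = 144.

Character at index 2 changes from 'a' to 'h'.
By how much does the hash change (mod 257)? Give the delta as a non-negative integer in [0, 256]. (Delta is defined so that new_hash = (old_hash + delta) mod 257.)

Delta formula: (val(new) - val(old)) * B^(n-1-k) mod M
  val('h') - val('a') = 8 - 1 = 7
  B^(n-1-k) = 3^1 mod 257 = 3
  Delta = 7 * 3 mod 257 = 21

Answer: 21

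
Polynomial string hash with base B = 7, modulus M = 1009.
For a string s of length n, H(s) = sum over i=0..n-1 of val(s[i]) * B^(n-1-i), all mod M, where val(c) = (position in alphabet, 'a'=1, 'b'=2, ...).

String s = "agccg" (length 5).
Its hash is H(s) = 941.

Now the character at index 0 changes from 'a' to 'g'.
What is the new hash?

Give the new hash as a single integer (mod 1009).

val('a') = 1, val('g') = 7
Position k = 0, exponent = n-1-k = 4
B^4 mod M = 7^4 mod 1009 = 383
Delta = (7 - 1) * 383 mod 1009 = 280
New hash = (941 + 280) mod 1009 = 212

Answer: 212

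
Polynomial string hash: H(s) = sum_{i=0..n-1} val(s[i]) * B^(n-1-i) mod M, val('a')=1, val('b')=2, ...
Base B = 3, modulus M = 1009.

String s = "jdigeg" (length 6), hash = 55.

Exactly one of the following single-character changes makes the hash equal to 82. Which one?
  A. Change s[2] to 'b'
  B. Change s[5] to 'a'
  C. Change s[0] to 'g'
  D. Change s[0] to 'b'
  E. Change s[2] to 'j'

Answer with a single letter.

Answer: E

Derivation:
Option A: s[2]='i'->'b', delta=(2-9)*3^3 mod 1009 = 820, hash=55+820 mod 1009 = 875
Option B: s[5]='g'->'a', delta=(1-7)*3^0 mod 1009 = 1003, hash=55+1003 mod 1009 = 49
Option C: s[0]='j'->'g', delta=(7-10)*3^5 mod 1009 = 280, hash=55+280 mod 1009 = 335
Option D: s[0]='j'->'b', delta=(2-10)*3^5 mod 1009 = 74, hash=55+74 mod 1009 = 129
Option E: s[2]='i'->'j', delta=(10-9)*3^3 mod 1009 = 27, hash=55+27 mod 1009 = 82 <-- target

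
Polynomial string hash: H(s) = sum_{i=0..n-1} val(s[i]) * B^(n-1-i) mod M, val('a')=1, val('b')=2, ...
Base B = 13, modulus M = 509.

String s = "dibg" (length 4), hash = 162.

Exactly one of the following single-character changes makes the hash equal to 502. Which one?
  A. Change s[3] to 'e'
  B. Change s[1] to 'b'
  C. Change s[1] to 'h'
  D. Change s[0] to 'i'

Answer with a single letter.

Option A: s[3]='g'->'e', delta=(5-7)*13^0 mod 509 = 507, hash=162+507 mod 509 = 160
Option B: s[1]='i'->'b', delta=(2-9)*13^2 mod 509 = 344, hash=162+344 mod 509 = 506
Option C: s[1]='i'->'h', delta=(8-9)*13^2 mod 509 = 340, hash=162+340 mod 509 = 502 <-- target
Option D: s[0]='d'->'i', delta=(9-4)*13^3 mod 509 = 296, hash=162+296 mod 509 = 458

Answer: C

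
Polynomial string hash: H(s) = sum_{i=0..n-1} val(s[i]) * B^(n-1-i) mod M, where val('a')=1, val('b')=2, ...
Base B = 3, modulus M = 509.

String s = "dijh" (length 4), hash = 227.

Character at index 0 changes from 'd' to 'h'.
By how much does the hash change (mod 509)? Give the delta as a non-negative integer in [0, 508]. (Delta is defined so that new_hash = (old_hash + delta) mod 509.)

Delta formula: (val(new) - val(old)) * B^(n-1-k) mod M
  val('h') - val('d') = 8 - 4 = 4
  B^(n-1-k) = 3^3 mod 509 = 27
  Delta = 4 * 27 mod 509 = 108

Answer: 108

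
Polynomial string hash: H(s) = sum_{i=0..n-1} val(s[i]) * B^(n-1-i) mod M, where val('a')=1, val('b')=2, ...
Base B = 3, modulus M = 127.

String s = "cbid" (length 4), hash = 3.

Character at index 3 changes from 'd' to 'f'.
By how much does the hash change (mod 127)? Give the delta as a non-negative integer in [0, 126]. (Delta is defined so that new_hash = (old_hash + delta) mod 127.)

Answer: 2

Derivation:
Delta formula: (val(new) - val(old)) * B^(n-1-k) mod M
  val('f') - val('d') = 6 - 4 = 2
  B^(n-1-k) = 3^0 mod 127 = 1
  Delta = 2 * 1 mod 127 = 2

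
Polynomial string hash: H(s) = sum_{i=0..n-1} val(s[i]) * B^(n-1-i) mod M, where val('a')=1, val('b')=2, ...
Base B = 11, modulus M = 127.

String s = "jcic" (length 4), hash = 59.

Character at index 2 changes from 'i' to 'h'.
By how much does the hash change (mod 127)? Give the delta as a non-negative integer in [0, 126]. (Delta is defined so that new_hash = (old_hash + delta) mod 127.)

Delta formula: (val(new) - val(old)) * B^(n-1-k) mod M
  val('h') - val('i') = 8 - 9 = -1
  B^(n-1-k) = 11^1 mod 127 = 11
  Delta = -1 * 11 mod 127 = 116

Answer: 116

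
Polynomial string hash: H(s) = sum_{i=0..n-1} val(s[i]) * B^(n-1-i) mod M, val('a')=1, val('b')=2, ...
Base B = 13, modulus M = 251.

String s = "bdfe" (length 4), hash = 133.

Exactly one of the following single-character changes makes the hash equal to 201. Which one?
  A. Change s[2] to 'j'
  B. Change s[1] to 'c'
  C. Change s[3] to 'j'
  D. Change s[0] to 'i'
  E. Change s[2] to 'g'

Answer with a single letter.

Answer: D

Derivation:
Option A: s[2]='f'->'j', delta=(10-6)*13^1 mod 251 = 52, hash=133+52 mod 251 = 185
Option B: s[1]='d'->'c', delta=(3-4)*13^2 mod 251 = 82, hash=133+82 mod 251 = 215
Option C: s[3]='e'->'j', delta=(10-5)*13^0 mod 251 = 5, hash=133+5 mod 251 = 138
Option D: s[0]='b'->'i', delta=(9-2)*13^3 mod 251 = 68, hash=133+68 mod 251 = 201 <-- target
Option E: s[2]='f'->'g', delta=(7-6)*13^1 mod 251 = 13, hash=133+13 mod 251 = 146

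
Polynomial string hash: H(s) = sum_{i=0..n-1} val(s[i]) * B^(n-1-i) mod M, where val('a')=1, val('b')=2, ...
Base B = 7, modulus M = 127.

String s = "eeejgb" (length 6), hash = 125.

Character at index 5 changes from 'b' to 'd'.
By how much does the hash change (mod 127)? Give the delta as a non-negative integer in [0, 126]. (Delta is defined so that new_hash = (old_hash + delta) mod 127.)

Answer: 2

Derivation:
Delta formula: (val(new) - val(old)) * B^(n-1-k) mod M
  val('d') - val('b') = 4 - 2 = 2
  B^(n-1-k) = 7^0 mod 127 = 1
  Delta = 2 * 1 mod 127 = 2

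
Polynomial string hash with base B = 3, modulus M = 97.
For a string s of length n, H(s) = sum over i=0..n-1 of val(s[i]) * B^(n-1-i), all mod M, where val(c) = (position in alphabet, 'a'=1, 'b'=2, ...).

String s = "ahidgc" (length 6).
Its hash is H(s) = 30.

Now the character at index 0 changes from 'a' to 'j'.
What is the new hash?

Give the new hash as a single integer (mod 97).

val('a') = 1, val('j') = 10
Position k = 0, exponent = n-1-k = 5
B^5 mod M = 3^5 mod 97 = 49
Delta = (10 - 1) * 49 mod 97 = 53
New hash = (30 + 53) mod 97 = 83

Answer: 83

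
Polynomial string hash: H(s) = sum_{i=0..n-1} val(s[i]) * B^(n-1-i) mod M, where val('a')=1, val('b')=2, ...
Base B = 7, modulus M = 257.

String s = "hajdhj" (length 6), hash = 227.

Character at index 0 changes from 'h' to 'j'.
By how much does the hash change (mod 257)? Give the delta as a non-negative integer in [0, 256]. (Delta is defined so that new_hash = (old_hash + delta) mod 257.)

Answer: 204

Derivation:
Delta formula: (val(new) - val(old)) * B^(n-1-k) mod M
  val('j') - val('h') = 10 - 8 = 2
  B^(n-1-k) = 7^5 mod 257 = 102
  Delta = 2 * 102 mod 257 = 204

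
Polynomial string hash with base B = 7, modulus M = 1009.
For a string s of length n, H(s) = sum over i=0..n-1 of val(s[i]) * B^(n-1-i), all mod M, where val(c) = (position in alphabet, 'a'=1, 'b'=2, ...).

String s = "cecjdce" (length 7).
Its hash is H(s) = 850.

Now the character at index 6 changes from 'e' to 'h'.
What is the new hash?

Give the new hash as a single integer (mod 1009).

val('e') = 5, val('h') = 8
Position k = 6, exponent = n-1-k = 0
B^0 mod M = 7^0 mod 1009 = 1
Delta = (8 - 5) * 1 mod 1009 = 3
New hash = (850 + 3) mod 1009 = 853

Answer: 853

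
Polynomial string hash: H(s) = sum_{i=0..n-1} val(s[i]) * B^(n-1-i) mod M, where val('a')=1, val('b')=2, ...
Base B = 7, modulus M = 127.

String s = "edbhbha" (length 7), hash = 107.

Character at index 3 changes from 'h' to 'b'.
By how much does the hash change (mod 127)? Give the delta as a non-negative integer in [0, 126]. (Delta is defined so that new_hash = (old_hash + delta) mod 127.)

Delta formula: (val(new) - val(old)) * B^(n-1-k) mod M
  val('b') - val('h') = 2 - 8 = -6
  B^(n-1-k) = 7^3 mod 127 = 89
  Delta = -6 * 89 mod 127 = 101

Answer: 101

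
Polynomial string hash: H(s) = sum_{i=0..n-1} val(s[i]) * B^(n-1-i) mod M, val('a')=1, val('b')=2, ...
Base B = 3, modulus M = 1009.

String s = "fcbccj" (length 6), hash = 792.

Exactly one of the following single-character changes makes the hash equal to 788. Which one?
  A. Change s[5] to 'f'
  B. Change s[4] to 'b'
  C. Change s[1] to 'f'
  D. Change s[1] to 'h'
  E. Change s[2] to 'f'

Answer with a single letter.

Option A: s[5]='j'->'f', delta=(6-10)*3^0 mod 1009 = 1005, hash=792+1005 mod 1009 = 788 <-- target
Option B: s[4]='c'->'b', delta=(2-3)*3^1 mod 1009 = 1006, hash=792+1006 mod 1009 = 789
Option C: s[1]='c'->'f', delta=(6-3)*3^4 mod 1009 = 243, hash=792+243 mod 1009 = 26
Option D: s[1]='c'->'h', delta=(8-3)*3^4 mod 1009 = 405, hash=792+405 mod 1009 = 188
Option E: s[2]='b'->'f', delta=(6-2)*3^3 mod 1009 = 108, hash=792+108 mod 1009 = 900

Answer: A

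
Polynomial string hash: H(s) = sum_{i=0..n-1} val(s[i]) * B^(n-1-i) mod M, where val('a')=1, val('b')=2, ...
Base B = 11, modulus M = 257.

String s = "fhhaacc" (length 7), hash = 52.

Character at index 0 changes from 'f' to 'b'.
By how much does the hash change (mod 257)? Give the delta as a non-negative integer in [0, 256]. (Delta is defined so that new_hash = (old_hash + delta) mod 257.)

Delta formula: (val(new) - val(old)) * B^(n-1-k) mod M
  val('b') - val('f') = 2 - 6 = -4
  B^(n-1-k) = 11^6 mod 257 = 60
  Delta = -4 * 60 mod 257 = 17

Answer: 17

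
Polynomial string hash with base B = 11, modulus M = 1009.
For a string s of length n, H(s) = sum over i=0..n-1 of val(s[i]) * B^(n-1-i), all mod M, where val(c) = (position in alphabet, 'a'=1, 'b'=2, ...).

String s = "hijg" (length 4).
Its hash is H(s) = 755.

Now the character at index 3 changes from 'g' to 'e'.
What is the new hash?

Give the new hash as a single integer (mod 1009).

Answer: 753

Derivation:
val('g') = 7, val('e') = 5
Position k = 3, exponent = n-1-k = 0
B^0 mod M = 11^0 mod 1009 = 1
Delta = (5 - 7) * 1 mod 1009 = 1007
New hash = (755 + 1007) mod 1009 = 753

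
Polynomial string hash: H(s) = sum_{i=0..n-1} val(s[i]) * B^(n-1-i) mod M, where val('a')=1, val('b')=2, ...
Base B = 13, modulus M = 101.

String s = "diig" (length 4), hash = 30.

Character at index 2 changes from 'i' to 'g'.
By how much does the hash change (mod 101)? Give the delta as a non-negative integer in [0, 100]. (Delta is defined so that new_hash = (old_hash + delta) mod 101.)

Answer: 75

Derivation:
Delta formula: (val(new) - val(old)) * B^(n-1-k) mod M
  val('g') - val('i') = 7 - 9 = -2
  B^(n-1-k) = 13^1 mod 101 = 13
  Delta = -2 * 13 mod 101 = 75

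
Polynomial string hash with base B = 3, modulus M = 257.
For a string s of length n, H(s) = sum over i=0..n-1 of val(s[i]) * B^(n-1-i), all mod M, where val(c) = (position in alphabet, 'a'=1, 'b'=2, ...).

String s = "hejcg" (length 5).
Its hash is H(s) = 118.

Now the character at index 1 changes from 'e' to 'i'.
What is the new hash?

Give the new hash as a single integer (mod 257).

Answer: 226

Derivation:
val('e') = 5, val('i') = 9
Position k = 1, exponent = n-1-k = 3
B^3 mod M = 3^3 mod 257 = 27
Delta = (9 - 5) * 27 mod 257 = 108
New hash = (118 + 108) mod 257 = 226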